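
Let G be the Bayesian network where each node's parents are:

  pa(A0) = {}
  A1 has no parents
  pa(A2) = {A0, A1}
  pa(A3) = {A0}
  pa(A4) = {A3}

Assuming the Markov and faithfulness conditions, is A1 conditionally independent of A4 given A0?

Yes

There is one path between A1 and A4:
  1. A1 → A2 ← A0 → A3 → A4 — A2:collider[blocks]; A0:fork[blocks]; A3:chain[open] ⇒ blocked
Since every path is blocked, d-separation holds.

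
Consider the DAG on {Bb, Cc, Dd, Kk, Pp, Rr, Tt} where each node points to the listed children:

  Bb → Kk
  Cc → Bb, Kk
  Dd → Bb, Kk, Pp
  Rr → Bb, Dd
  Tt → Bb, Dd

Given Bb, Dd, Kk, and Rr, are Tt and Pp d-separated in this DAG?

We examine all 5 paths between Tt and Pp:
Path 1: Tt → Dd → Pp
  Dd is a chain here and Dd is conditioned on, so the path is blocked at Dd.
Path 2: Tt → Bb ← Dd → Pp
  Dd is a fork here and Dd is conditioned on, so the path is blocked at Dd.
Path 3: Tt → Bb ← Cc → Kk ← Dd → Pp
  Dd is a fork here and Dd is conditioned on, so the path is blocked at Dd.
Path 4: Tt → Bb → Kk ← Dd → Pp
  Bb is a chain here and Bb is conditioned on, so the path is blocked at Bb.
Path 5: Tt → Bb ← Rr → Dd → Pp
  Rr is a fork here and Rr is conditioned on, so the path is blocked at Rr.
Every path is blocked, so Tt and Pp are d-separated given {Bb, Dd, Kk, Rr}.

Yes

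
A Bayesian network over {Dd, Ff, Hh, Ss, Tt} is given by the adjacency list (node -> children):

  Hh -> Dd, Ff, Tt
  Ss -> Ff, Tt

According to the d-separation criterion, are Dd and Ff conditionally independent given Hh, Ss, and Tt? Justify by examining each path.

We examine all 2 paths between Dd and Ff:
Path 1: Dd ← Hh → Ff
  Hh is a fork here and Hh is conditioned on, so the path is blocked at Hh.
Path 2: Dd ← Hh → Tt ← Ss → Ff
  Hh is a fork here and Hh is conditioned on, so the path is blocked at Hh.
Every path is blocked, so Dd and Ff are d-separated given {Hh, Ss, Tt}.

Yes — Dd and Ff are d-separated given {Hh, Ss, Tt}.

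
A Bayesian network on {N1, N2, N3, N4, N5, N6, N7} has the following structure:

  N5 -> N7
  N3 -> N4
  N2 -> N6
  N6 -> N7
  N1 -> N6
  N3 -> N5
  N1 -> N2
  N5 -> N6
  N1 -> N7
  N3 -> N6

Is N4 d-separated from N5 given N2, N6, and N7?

5 paths connect N4 and N5; each must be blocked for d-separation to hold:
Path 1: N4 ← N3 → N6 ← N2 ← N1 → N7 ← N5
  N2 is a chain here and N2 is conditioned on, so the path is blocked at N2.
Path 2: N4 ← N3 → N6 → N7 ← N5
  N6 is a chain here and N6 is conditioned on, so the path is blocked at N6.
Path 3: N4 ← N3 → N6 ← N5
  N3 is a fork and N3 is not conditioned on; N6 is a collider and N6 is conditioned on, which opens it — no node blocks this path, so it is active.
Path 4: N4 ← N3 → N6 ← N1 → N7 ← N5
  N3 is a fork and N3 is not conditioned on; N6 is a collider and N6 is conditioned on, which opens it; N1 is a fork and N1 is not conditioned on; N7 is a collider and N7 is conditioned on, which opens it — no node blocks this path, so it is active.
Path 5: N4 ← N3 → N5
  N3 is a fork and N3 is not conditioned on — no node blocks this path, so it is active.
At least one path is unblocked, so d-separation fails.

No — N4 and N5 are not d-separated given {N2, N6, N7}.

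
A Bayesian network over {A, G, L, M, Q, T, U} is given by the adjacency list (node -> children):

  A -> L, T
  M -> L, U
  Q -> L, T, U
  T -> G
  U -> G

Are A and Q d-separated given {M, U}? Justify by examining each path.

Yes — A and Q are d-separated given {M, U}.

Enumerating the 6 paths from A to Q and testing each for blocking by {M, U}:
Path 1: A → T ← Q
  T is a collider here and neither T nor any of its descendants is conditioned on, so the collider stays closed — the path is blocked at T.
Path 2: A → T → G ← U ← Q
  G is a collider here and neither G nor any of its descendants is conditioned on, so the collider stays closed — the path is blocked at G.
Path 3: A → T → G ← U ← M → L ← Q
  G is a collider here and neither G nor any of its descendants is conditioned on, so the collider stays closed — the path is blocked at G.
Path 4: A → L ← Q
  L is a collider here and neither L nor any of its descendants is conditioned on, so the collider stays closed — the path is blocked at L.
Path 5: A → L ← M → U ← Q
  L is a collider here and neither L nor any of its descendants is conditioned on, so the collider stays closed — the path is blocked at L.
Path 6: A → L ← M → U → G ← T ← Q
  L is a collider here and neither L nor any of its descendants is conditioned on, so the collider stays closed — the path is blocked at L.
Every path is blocked, so A and Q are d-separated given {M, U}.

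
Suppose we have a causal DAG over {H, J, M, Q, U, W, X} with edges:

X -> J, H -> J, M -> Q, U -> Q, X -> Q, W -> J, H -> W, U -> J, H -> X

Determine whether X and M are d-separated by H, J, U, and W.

Yes

We examine all 4 paths between X and M:
  1. X ← H → J ← U → Q ← M — H:fork[blocks]; J:collider[open]; U:fork[blocks]; Q:collider[blocks] ⇒ blocked
  2. X ← H → W → J ← U → Q ← M — H:fork[blocks]; W:chain[blocks]; J:collider[open]; U:fork[blocks]; Q:collider[blocks] ⇒ blocked
  3. X → J ← U → Q ← M — J:collider[open]; U:fork[blocks]; Q:collider[blocks] ⇒ blocked
  4. X → Q ← M — Q:collider[blocks] ⇒ blocked
All paths are blocked; X ⊥ M | {H, J, U, W} holds.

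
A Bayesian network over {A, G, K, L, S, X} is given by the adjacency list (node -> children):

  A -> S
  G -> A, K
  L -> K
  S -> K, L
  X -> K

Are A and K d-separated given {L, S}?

No — A and K are not d-separated given {L, S}.

There are 3 undirected paths between A and K; checking each against the conditioning set {L, S}:
Path 1: A → S → K
  S is a chain here and S is conditioned on, so the path is blocked at S.
Path 2: A → S → L → K
  S is a chain here and S is conditioned on, so the path is blocked at S.
Path 3: A ← G → K
  G is a fork and G is not conditioned on — no node blocks this path, so it is active.
At least one path is unblocked, so d-separation fails.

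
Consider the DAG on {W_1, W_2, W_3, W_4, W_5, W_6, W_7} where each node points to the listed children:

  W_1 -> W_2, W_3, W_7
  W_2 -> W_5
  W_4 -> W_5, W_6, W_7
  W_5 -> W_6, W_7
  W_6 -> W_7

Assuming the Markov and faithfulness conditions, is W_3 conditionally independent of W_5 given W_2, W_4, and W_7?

Enumerating the 6 paths from W_3 to W_5 and testing each for blocking by {W_2, W_4, W_7}:
  1. W_3 ← W_1 → W_7 ← W_6 ← W_4 → W_5 — W_1:fork[open]; W_7:collider[open]; W_6:chain[open]; W_4:fork[blocks] ⇒ blocked
  2. W_3 ← W_1 → W_7 ← W_6 ← W_5 — W_1:fork[open]; W_7:collider[open]; W_6:chain[open] ⇒ active
  3. W_3 ← W_1 → W_7 ← W_4 → W_6 ← W_5 — W_1:fork[open]; W_7:collider[open]; W_4:fork[blocks]; W_6:collider[open] ⇒ blocked
  4. W_3 ← W_1 → W_7 ← W_4 → W_5 — W_1:fork[open]; W_7:collider[open]; W_4:fork[blocks] ⇒ blocked
  5. W_3 ← W_1 → W_7 ← W_5 — W_1:fork[open]; W_7:collider[open] ⇒ active
  6. W_3 ← W_1 → W_2 → W_5 — W_1:fork[open]; W_2:chain[blocks] ⇒ blocked
At least one path is unblocked, so d-separation fails.

No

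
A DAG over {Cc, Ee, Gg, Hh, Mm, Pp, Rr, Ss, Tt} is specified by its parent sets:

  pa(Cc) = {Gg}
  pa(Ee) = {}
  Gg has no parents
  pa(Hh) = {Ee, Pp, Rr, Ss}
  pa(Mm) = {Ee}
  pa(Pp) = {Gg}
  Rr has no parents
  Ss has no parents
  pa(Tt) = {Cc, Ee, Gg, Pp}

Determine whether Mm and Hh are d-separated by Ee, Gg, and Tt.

Enumerating the 4 paths from Mm to Hh and testing each for blocking by {Ee, Gg, Tt}:
Path 1: Mm ← Ee → Tt ← Cc ← Gg → Pp → Hh
  Ee is a fork here and Ee is conditioned on, so the path is blocked at Ee.
Path 2: Mm ← Ee → Tt ← Pp → Hh
  Ee is a fork here and Ee is conditioned on, so the path is blocked at Ee.
Path 3: Mm ← Ee → Tt ← Gg → Pp → Hh
  Ee is a fork here and Ee is conditioned on, so the path is blocked at Ee.
Path 4: Mm ← Ee → Hh
  Ee is a fork here and Ee is conditioned on, so the path is blocked at Ee.
Every path is blocked, so Mm and Hh are d-separated given {Ee, Gg, Tt}.

Yes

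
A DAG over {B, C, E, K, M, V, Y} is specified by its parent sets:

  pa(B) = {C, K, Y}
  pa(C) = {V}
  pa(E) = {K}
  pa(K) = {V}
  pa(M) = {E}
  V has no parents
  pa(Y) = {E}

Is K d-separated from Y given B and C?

We examine all 3 paths between K and Y:
Path 1: K ← V → C → B ← Y
  C is a chain here and C is conditioned on, so the path is blocked at C.
Path 2: K → B ← Y
  B is a collider and B is conditioned on, which opens it — no node blocks this path, so it is active.
Path 3: K → E → Y
  E is a chain and E is not conditioned on — no node blocks this path, so it is active.
Because an active path exists, K and Y are not d-separated.

No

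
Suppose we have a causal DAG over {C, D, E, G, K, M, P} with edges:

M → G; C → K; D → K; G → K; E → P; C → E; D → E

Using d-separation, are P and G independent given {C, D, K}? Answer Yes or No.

There are 2 undirected paths between P and G; checking each against the conditioning set {C, D, K}:
Path 1: P ← E ← C → K ← G
  C is a fork here and C is conditioned on, so the path is blocked at C.
Path 2: P ← E ← D → K ← G
  D is a fork here and D is conditioned on, so the path is blocked at D.
Since every path is blocked, d-separation holds.

Yes — P and G are d-separated given {C, D, K}.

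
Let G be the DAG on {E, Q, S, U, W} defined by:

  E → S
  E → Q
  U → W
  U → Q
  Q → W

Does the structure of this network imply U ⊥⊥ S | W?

2 paths connect U and S; each must be blocked for d-separation to hold:
Path 1: U → W ← Q ← E → S
  W is a collider and W is conditioned on, which opens it; Q is a chain and Q is not conditioned on; E is a fork and E is not conditioned on — no node blocks this path, so it is active.
Path 2: U → Q ← E → S
  Q is a collider and its descendant W is conditioned on, which opens it; E is a fork and E is not conditioned on — no node blocks this path, so it is active.
At least one path is unblocked, so d-separation fails.

No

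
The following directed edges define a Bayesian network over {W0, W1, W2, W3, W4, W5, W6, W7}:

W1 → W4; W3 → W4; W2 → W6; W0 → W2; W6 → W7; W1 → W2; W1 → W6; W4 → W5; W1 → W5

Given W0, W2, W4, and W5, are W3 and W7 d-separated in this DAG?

No — W3 and W7 are not d-separated given {W0, W2, W4, W5}.

We examine all 4 paths between W3 and W7:
  1. W3 → W4 → W5 ← W1 → W2 → W6 → W7 — W4:chain[blocks]; W5:collider[open]; W1:fork[open]; W2:chain[blocks]; W6:chain[open] ⇒ blocked
  2. W3 → W4 → W5 ← W1 → W6 → W7 — W4:chain[blocks]; W5:collider[open]; W1:fork[open]; W6:chain[open] ⇒ blocked
  3. W3 → W4 ← W1 → W2 → W6 → W7 — W4:collider[open]; W1:fork[open]; W2:chain[blocks]; W6:chain[open] ⇒ blocked
  4. W3 → W4 ← W1 → W6 → W7 — W4:collider[open]; W1:fork[open]; W6:chain[open] ⇒ active
At least one path is unblocked, so d-separation fails.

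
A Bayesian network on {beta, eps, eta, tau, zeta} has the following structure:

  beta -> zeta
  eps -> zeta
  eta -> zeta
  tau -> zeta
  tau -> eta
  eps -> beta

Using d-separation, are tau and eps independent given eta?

Yes — tau and eps are d-separated given {eta}.

4 paths connect tau and eps; each must be blocked for d-separation to hold:
Path 1: tau → eta → zeta ← eps
  eta is a chain here and eta is conditioned on, so the path is blocked at eta.
Path 2: tau → eta → zeta ← beta ← eps
  eta is a chain here and eta is conditioned on, so the path is blocked at eta.
Path 3: tau → zeta ← eps
  zeta is a collider here and neither zeta nor any of its descendants is conditioned on, so the collider stays closed — the path is blocked at zeta.
Path 4: tau → zeta ← beta ← eps
  zeta is a collider here and neither zeta nor any of its descendants is conditioned on, so the collider stays closed — the path is blocked at zeta.
Every path is blocked, so tau and eps are d-separated given {eta}.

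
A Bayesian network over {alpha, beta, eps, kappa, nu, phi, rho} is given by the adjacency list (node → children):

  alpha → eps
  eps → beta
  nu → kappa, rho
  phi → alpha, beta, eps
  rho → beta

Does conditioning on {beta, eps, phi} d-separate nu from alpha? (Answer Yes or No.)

There are 4 undirected paths between nu and alpha; checking each against the conditioning set {beta, eps, phi}:
Path 1: nu → rho → beta ← eps ← alpha
  eps is a chain here and eps is conditioned on, so the path is blocked at eps.
Path 2: nu → rho → beta ← eps ← phi → alpha
  eps is a chain here and eps is conditioned on, so the path is blocked at eps.
Path 3: nu → rho → beta ← phi → eps ← alpha
  phi is a fork here and phi is conditioned on, so the path is blocked at phi.
Path 4: nu → rho → beta ← phi → alpha
  phi is a fork here and phi is conditioned on, so the path is blocked at phi.
Since every path is blocked, d-separation holds.

Yes — nu and alpha are d-separated given {beta, eps, phi}.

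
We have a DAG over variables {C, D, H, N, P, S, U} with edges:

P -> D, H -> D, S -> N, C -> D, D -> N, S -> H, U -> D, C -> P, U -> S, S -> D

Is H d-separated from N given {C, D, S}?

6 paths connect H and N; each must be blocked for d-separation to hold:
Path 1: H → D ← U → S → N
  S is a chain here and S is conditioned on, so the path is blocked at S.
Path 2: H → D → N
  D is a chain here and D is conditioned on, so the path is blocked at D.
Path 3: H → D ← S → N
  S is a fork here and S is conditioned on, so the path is blocked at S.
Path 4: H ← S ← U → D → N
  S is a chain here and S is conditioned on, so the path is blocked at S.
Path 5: H ← S → N
  S is a fork here and S is conditioned on, so the path is blocked at S.
Path 6: H ← S → D → N
  S is a fork here and S is conditioned on, so the path is blocked at S.
Since every path is blocked, d-separation holds.

Yes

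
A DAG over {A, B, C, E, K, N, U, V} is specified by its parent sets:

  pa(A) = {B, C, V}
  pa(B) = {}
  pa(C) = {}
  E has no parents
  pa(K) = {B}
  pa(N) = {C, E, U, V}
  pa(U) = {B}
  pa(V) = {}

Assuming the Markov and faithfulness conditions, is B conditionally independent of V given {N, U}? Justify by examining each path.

Yes — B and V are d-separated given {N, U}.

4 paths connect B and V; each must be blocked for d-separation to hold:
  1. B → U → N ← V — U:chain[blocks]; N:collider[open] ⇒ blocked
  2. B → U → N ← C → A ← V — U:chain[blocks]; N:collider[open]; C:fork[open]; A:collider[blocks] ⇒ blocked
  3. B → A ← V — A:collider[blocks] ⇒ blocked
  4. B → A ← C → N ← V — A:collider[blocks]; C:fork[open]; N:collider[open] ⇒ blocked
Since every path is blocked, d-separation holds.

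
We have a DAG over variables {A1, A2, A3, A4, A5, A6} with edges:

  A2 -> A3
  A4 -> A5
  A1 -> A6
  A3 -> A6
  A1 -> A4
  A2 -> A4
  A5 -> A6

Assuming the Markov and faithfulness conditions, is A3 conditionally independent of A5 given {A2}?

Yes

We examine all 4 paths between A3 and A5:
Path 1: A3 → A6 ← A5
  A6 is a collider here and neither A6 nor any of its descendants is conditioned on, so the collider stays closed — the path is blocked at A6.
Path 2: A3 → A6 ← A1 → A4 → A5
  A6 is a collider here and neither A6 nor any of its descendants is conditioned on, so the collider stays closed — the path is blocked at A6.
Path 3: A3 ← A2 → A4 → A5
  A2 is a fork here and A2 is conditioned on, so the path is blocked at A2.
Path 4: A3 ← A2 → A4 ← A1 → A6 ← A5
  A2 is a fork here and A2 is conditioned on, so the path is blocked at A2.
Since every path is blocked, d-separation holds.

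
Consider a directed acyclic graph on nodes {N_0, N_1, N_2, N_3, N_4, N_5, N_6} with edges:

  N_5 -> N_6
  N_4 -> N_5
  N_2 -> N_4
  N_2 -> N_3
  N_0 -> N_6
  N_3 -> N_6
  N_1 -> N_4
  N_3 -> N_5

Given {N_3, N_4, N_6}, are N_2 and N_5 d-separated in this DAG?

Yes

We examine all 3 paths between N_2 and N_5:
Path 1: N_2 → N_4 → N_5
  N_4 is a chain here and N_4 is conditioned on, so the path is blocked at N_4.
Path 2: N_2 → N_3 → N_5
  N_3 is a chain here and N_3 is conditioned on, so the path is blocked at N_3.
Path 3: N_2 → N_3 → N_6 ← N_5
  N_3 is a chain here and N_3 is conditioned on, so the path is blocked at N_3.
All paths are blocked; N_2 ⊥ N_5 | {N_3, N_4, N_6} holds.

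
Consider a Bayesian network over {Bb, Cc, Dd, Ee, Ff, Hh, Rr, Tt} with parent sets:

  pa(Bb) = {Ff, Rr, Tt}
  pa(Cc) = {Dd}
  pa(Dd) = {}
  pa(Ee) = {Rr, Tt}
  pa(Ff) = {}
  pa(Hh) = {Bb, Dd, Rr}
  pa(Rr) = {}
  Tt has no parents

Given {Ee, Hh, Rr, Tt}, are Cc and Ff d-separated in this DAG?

No — Cc and Ff are not d-separated given {Ee, Hh, Rr, Tt}.

3 paths connect Cc and Ff; each must be blocked for d-separation to hold:
Path 1: Cc ← Dd → Hh ← Bb ← Ff
  Dd is a fork and Dd is not conditioned on; Hh is a collider and Hh is conditioned on, which opens it; Bb is a chain and Bb is not conditioned on — no node blocks this path, so it is active.
Path 2: Cc ← Dd → Hh ← Rr → Bb ← Ff
  Rr is a fork here and Rr is conditioned on, so the path is blocked at Rr.
Path 3: Cc ← Dd → Hh ← Rr → Ee ← Tt → Bb ← Ff
  Rr is a fork here and Rr is conditioned on, so the path is blocked at Rr.
Since the path Cc ← Dd → Hh ← Bb ← Ff is active, Cc and Ff are not d-separated given {Ee, Hh, Rr, Tt}.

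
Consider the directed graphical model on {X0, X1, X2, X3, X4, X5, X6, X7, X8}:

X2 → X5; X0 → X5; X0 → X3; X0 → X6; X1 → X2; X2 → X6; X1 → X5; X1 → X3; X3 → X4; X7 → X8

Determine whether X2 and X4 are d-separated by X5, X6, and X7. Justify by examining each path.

Enumerating the 6 paths from X2 to X4 and testing each for blocking by {X5, X6, X7}:
Path 1: X2 ← X1 → X3 → X4
  X1 is a fork and X1 is not conditioned on; X3 is a chain and X3 is not conditioned on — no node blocks this path, so it is active.
Path 2: X2 ← X1 → X5 ← X0 → X3 → X4
  X1 is a fork and X1 is not conditioned on; X5 is a collider and X5 is conditioned on, which opens it; X0 is a fork and X0 is not conditioned on; X3 is a chain and X3 is not conditioned on — no node blocks this path, so it is active.
Path 3: X2 → X6 ← X0 → X3 → X4
  X6 is a collider and X6 is conditioned on, which opens it; X0 is a fork and X0 is not conditioned on; X3 is a chain and X3 is not conditioned on — no node blocks this path, so it is active.
Path 4: X2 → X6 ← X0 → X5 ← X1 → X3 → X4
  X6 is a collider and X6 is conditioned on, which opens it; X0 is a fork and X0 is not conditioned on; X5 is a collider and X5 is conditioned on, which opens it; X1 is a fork and X1 is not conditioned on; X3 is a chain and X3 is not conditioned on — no node blocks this path, so it is active.
Path 5: X2 → X5 ← X1 → X3 → X4
  X5 is a collider and X5 is conditioned on, which opens it; X1 is a fork and X1 is not conditioned on; X3 is a chain and X3 is not conditioned on — no node blocks this path, so it is active.
Path 6: X2 → X5 ← X0 → X3 → X4
  X5 is a collider and X5 is conditioned on, which opens it; X0 is a fork and X0 is not conditioned on; X3 is a chain and X3 is not conditioned on — no node blocks this path, so it is active.
Because an active path exists, X2 and X4 are not d-separated.

No — X2 and X4 are not d-separated given {X5, X6, X7}.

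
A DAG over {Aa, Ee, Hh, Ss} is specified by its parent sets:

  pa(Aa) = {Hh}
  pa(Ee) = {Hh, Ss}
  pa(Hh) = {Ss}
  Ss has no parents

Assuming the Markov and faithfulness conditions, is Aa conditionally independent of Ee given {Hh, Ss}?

We examine all 2 paths between Aa and Ee:
Path 1: Aa ← Hh ← Ss → Ee
  Hh is a chain here and Hh is conditioned on, so the path is blocked at Hh.
Path 2: Aa ← Hh → Ee
  Hh is a fork here and Hh is conditioned on, so the path is blocked at Hh.
All paths are blocked; Aa ⊥ Ee | {Hh, Ss} holds.

Yes — Aa and Ee are d-separated given {Hh, Ss}.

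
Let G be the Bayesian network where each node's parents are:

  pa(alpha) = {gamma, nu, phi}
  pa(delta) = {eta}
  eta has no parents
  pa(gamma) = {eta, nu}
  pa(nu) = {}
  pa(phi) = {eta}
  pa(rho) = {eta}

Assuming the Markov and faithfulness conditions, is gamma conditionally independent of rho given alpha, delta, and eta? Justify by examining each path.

We examine all 3 paths between gamma and rho:
Path 1: gamma → alpha ← phi ← eta → rho
  eta is a fork here and eta is conditioned on, so the path is blocked at eta.
Path 2: gamma ← nu → alpha ← phi ← eta → rho
  eta is a fork here and eta is conditioned on, so the path is blocked at eta.
Path 3: gamma ← eta → rho
  eta is a fork here and eta is conditioned on, so the path is blocked at eta.
All paths are blocked; gamma ⊥ rho | {alpha, delta, eta} holds.

Yes — gamma and rho are d-separated given {alpha, delta, eta}.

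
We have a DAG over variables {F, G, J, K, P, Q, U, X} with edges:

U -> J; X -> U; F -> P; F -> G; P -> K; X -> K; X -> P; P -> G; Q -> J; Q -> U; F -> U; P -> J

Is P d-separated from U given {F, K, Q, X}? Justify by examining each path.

Yes — P and U are d-separated given {F, K, Q, X}.

Enumerating the 6 paths from P to U and testing each for blocking by {F, K, Q, X}:
Path 1: P ← X → U
  X is a fork here and X is conditioned on, so the path is blocked at X.
Path 2: P → G ← F → U
  G is a collider here and neither G nor any of its descendants is conditioned on, so the collider stays closed — the path is blocked at G.
Path 3: P → K ← X → U
  X is a fork here and X is conditioned on, so the path is blocked at X.
Path 4: P ← F → U
  F is a fork here and F is conditioned on, so the path is blocked at F.
Path 5: P → J ← Q → U
  J is a collider here and neither J nor any of its descendants is conditioned on, so the collider stays closed — the path is blocked at J.
Path 6: P → J ← U
  J is a collider here and neither J nor any of its descendants is conditioned on, so the collider stays closed — the path is blocked at J.
Every path is blocked, so P and U are d-separated given {F, K, Q, X}.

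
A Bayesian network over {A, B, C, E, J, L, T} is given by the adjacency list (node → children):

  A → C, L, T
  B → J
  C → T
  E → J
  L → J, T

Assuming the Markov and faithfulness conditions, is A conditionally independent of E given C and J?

No

3 paths connect A and E; each must be blocked for d-separation to hold:
  1. A → C → T ← L → J ← E — C:chain[blocks]; T:collider[blocks]; L:fork[open]; J:collider[open] ⇒ blocked
  2. A → L → J ← E — L:chain[open]; J:collider[open] ⇒ active
  3. A → T ← L → J ← E — T:collider[blocks]; L:fork[open]; J:collider[open] ⇒ blocked
Because an active path exists, A and E are not d-separated.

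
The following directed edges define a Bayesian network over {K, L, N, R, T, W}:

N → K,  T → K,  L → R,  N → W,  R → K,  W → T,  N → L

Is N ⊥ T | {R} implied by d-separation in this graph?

We examine all 3 paths between N and T:
Path 1: N → W → T
  W is a chain and W is not conditioned on — no node blocks this path, so it is active.
Path 2: N → L → R → K ← T
  R is a chain here and R is conditioned on, so the path is blocked at R.
Path 3: N → K ← T
  K is a collider here and neither K nor any of its descendants is conditioned on, so the collider stays closed — the path is blocked at K.
At least one path is unblocked, so d-separation fails.

No — N and T are not d-separated given {R}.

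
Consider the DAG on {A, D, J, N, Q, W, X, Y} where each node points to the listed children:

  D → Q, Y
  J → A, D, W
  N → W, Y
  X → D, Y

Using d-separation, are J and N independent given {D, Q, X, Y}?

Yes

We examine all 3 paths between J and N:
Path 1: J → W ← N
  W is a collider here and neither W nor any of its descendants is conditioned on, so the collider stays closed — the path is blocked at W.
Path 2: J → D → Y ← N
  D is a chain here and D is conditioned on, so the path is blocked at D.
Path 3: J → D ← X → Y ← N
  X is a fork here and X is conditioned on, so the path is blocked at X.
Since every path is blocked, d-separation holds.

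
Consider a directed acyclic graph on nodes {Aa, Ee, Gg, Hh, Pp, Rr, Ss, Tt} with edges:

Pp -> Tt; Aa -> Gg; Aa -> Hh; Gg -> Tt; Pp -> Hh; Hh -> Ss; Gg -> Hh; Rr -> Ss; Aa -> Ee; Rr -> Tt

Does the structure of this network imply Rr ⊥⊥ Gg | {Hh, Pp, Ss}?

Enumerating the 6 paths from Rr to Gg and testing each for blocking by {Hh, Pp, Ss}:
Path 1: Rr → Ss ← Hh ← Gg
  Hh is a chain here and Hh is conditioned on, so the path is blocked at Hh.
Path 2: Rr → Ss ← Hh ← Pp → Tt ← Gg
  Hh is a chain here and Hh is conditioned on, so the path is blocked at Hh.
Path 3: Rr → Ss ← Hh ← Aa → Gg
  Hh is a chain here and Hh is conditioned on, so the path is blocked at Hh.
Path 4: Rr → Tt ← Gg
  Tt is a collider here and neither Tt nor any of its descendants is conditioned on, so the collider stays closed — the path is blocked at Tt.
Path 5: Rr → Tt ← Pp → Hh ← Gg
  Tt is a collider here and neither Tt nor any of its descendants is conditioned on, so the collider stays closed — the path is blocked at Tt.
Path 6: Rr → Tt ← Pp → Hh ← Aa → Gg
  Tt is a collider here and neither Tt nor any of its descendants is conditioned on, so the collider stays closed — the path is blocked at Tt.
All paths are blocked; Rr ⊥ Gg | {Hh, Pp, Ss} holds.

Yes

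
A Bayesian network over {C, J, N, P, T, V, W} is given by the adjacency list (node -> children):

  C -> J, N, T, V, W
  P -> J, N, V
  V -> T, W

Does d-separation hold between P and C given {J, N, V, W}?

Enumerating the 5 paths from P to C and testing each for blocking by {J, N, V, W}:
  1. P → J ← C — J:collider[open] ⇒ active
  2. P → N ← C — N:collider[open] ⇒ active
  3. P → V → W ← C — V:chain[blocks]; W:collider[open] ⇒ blocked
  4. P → V → T ← C — V:chain[blocks]; T:collider[blocks] ⇒ blocked
  5. P → V ← C — V:collider[open] ⇒ active
Since the path P → J ← C is active, P and C are not d-separated given {J, N, V, W}.

No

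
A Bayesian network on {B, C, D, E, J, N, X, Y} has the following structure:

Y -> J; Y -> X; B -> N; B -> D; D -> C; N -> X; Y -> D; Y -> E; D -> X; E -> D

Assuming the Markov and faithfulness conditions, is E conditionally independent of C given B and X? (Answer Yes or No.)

We examine all 4 paths between E and C:
  1. E → D → C — D:chain[open] ⇒ active
  2. E ← Y → D → C — Y:fork[open]; D:chain[open] ⇒ active
  3. E ← Y → X ← D → C — Y:fork[open]; X:collider[open]; D:fork[open] ⇒ active
  4. E ← Y → X ← N ← B → D → C — Y:fork[open]; X:collider[open]; N:chain[open]; B:fork[blocks]; D:chain[open] ⇒ blocked
At least one path is unblocked, so d-separation fails.

No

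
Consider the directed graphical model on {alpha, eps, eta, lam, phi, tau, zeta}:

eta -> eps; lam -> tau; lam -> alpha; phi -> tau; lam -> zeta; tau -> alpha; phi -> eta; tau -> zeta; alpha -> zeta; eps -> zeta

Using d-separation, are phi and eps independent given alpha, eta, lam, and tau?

Yes

There are 6 undirected paths between phi and eps; checking each against the conditioning set {alpha, eta, lam, tau}:
  1. phi → tau ← lam → alpha → zeta ← eps — tau:collider[open]; lam:fork[blocks]; alpha:chain[blocks]; zeta:collider[blocks] ⇒ blocked
  2. phi → tau ← lam → zeta ← eps — tau:collider[open]; lam:fork[blocks]; zeta:collider[blocks] ⇒ blocked
  3. phi → tau → alpha ← lam → zeta ← eps — tau:chain[blocks]; alpha:collider[open]; lam:fork[blocks]; zeta:collider[blocks] ⇒ blocked
  4. phi → tau → alpha → zeta ← eps — tau:chain[blocks]; alpha:chain[blocks]; zeta:collider[blocks] ⇒ blocked
  5. phi → tau → zeta ← eps — tau:chain[blocks]; zeta:collider[blocks] ⇒ blocked
  6. phi → eta → eps — eta:chain[blocks] ⇒ blocked
All paths are blocked; phi ⊥ eps | {alpha, eta, lam, tau} holds.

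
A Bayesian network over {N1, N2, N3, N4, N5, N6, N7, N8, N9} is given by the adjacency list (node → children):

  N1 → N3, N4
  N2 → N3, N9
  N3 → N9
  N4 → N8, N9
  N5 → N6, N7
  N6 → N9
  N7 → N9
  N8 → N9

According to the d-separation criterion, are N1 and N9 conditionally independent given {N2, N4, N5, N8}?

No

We examine all 4 paths between N1 and N9:
  1. N1 → N3 → N9 — N3:chain[open] ⇒ active
  2. N1 → N3 ← N2 → N9 — N3:collider[blocks]; N2:fork[blocks] ⇒ blocked
  3. N1 → N4 → N8 → N9 — N4:chain[blocks]; N8:chain[blocks] ⇒ blocked
  4. N1 → N4 → N9 — N4:chain[blocks] ⇒ blocked
Since the path N1 → N3 → N9 is active, N1 and N9 are not d-separated given {N2, N4, N5, N8}.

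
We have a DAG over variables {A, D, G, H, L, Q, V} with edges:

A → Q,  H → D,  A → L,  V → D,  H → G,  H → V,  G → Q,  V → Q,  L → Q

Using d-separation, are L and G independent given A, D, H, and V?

We examine all 6 paths between L and G:
  1. L ← A → Q ← G — A:fork[blocks]; Q:collider[blocks] ⇒ blocked
  2. L ← A → Q ← V → D ← H → G — A:fork[blocks]; Q:collider[blocks]; V:fork[blocks]; D:collider[open]; H:fork[blocks] ⇒ blocked
  3. L ← A → Q ← V ← H → G — A:fork[blocks]; Q:collider[blocks]; V:chain[blocks]; H:fork[blocks] ⇒ blocked
  4. L → Q ← G — Q:collider[blocks] ⇒ blocked
  5. L → Q ← V → D ← H → G — Q:collider[blocks]; V:fork[blocks]; D:collider[open]; H:fork[blocks] ⇒ blocked
  6. L → Q ← V ← H → G — Q:collider[blocks]; V:chain[blocks]; H:fork[blocks] ⇒ blocked
Since every path is blocked, d-separation holds.

Yes — L and G are d-separated given {A, D, H, V}.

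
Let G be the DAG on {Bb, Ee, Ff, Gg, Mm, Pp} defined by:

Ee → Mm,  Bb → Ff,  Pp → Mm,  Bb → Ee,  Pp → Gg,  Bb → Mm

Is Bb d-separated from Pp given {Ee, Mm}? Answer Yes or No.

2 paths connect Bb and Pp; each must be blocked for d-separation to hold:
  1. Bb → Ee → Mm ← Pp — Ee:chain[blocks]; Mm:collider[open] ⇒ blocked
  2. Bb → Mm ← Pp — Mm:collider[open] ⇒ active
Since the path Bb → Mm ← Pp is active, Bb and Pp are not d-separated given {Ee, Mm}.

No — Bb and Pp are not d-separated given {Ee, Mm}.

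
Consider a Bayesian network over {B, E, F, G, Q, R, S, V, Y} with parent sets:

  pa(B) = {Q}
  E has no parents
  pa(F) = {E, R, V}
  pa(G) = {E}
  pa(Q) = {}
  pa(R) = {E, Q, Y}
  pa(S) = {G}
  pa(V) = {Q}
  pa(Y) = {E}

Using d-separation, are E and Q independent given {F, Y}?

We examine all 6 paths between E and Q:
  1. E → Y → R → F ← V ← Q — Y:chain[blocks]; R:chain[open]; F:collider[open]; V:chain[open] ⇒ blocked
  2. E → Y → R ← Q — Y:chain[blocks]; R:collider[open] ⇒ blocked
  3. E → F ← R ← Q — F:collider[open]; R:chain[open] ⇒ active
  4. E → F ← V ← Q — F:collider[open]; V:chain[open] ⇒ active
  5. E → R → F ← V ← Q — R:chain[open]; F:collider[open]; V:chain[open] ⇒ active
  6. E → R ← Q — R:collider[open] ⇒ active
At least one path is unblocked, so d-separation fails.

No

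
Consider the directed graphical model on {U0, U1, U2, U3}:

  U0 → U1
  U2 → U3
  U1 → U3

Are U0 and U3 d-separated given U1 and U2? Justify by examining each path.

Yes

Only one path connects U0 and U3:
Path 1: U0 → U1 → U3
  U1 is a chain here and U1 is conditioned on, so the path is blocked at U1.
Every path is blocked, so U0 and U3 are d-separated given {U1, U2}.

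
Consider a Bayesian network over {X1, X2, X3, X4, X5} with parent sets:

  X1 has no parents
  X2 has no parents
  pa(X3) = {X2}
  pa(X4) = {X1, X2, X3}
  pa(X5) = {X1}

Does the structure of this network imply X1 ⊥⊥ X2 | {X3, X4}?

No — X1 and X2 are not d-separated given {X3, X4}.

2 paths connect X1 and X2; each must be blocked for d-separation to hold:
  1. X1 → X4 ← X2 — X4:collider[open] ⇒ active
  2. X1 → X4 ← X3 ← X2 — X4:collider[open]; X3:chain[blocks] ⇒ blocked
At least one path is unblocked, so d-separation fails.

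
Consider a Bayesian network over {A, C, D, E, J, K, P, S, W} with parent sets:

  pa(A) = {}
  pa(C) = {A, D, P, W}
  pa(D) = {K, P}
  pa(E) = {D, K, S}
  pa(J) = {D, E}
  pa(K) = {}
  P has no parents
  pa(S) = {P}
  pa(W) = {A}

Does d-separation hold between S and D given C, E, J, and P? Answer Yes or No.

Enumerating the 5 paths from S to D and testing each for blocking by {C, E, J, P}:
  1. S ← P → C ← D — P:fork[blocks]; C:collider[open] ⇒ blocked
  2. S ← P → D — P:fork[blocks] ⇒ blocked
  3. S → E ← K → D — E:collider[open]; K:fork[open] ⇒ active
  4. S → E ← D — E:collider[open] ⇒ active
  5. S → E → J ← D — E:chain[blocks]; J:collider[open] ⇒ blocked
At least one path is unblocked, so d-separation fails.

No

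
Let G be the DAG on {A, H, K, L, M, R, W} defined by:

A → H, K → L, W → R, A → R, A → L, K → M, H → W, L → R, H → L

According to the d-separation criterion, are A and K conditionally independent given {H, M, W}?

Yes — A and K are d-separated given {H, M, W}.

There are 5 undirected paths between A and K; checking each against the conditioning set {H, M, W}:
Path 1: A → L ← K
  L is a collider here and neither L nor any of its descendants is conditioned on, so the collider stays closed — the path is blocked at L.
Path 2: A → H → W → R ← L ← K
  H is a chain here and H is conditioned on, so the path is blocked at H.
Path 3: A → H → L ← K
  H is a chain here and H is conditioned on, so the path is blocked at H.
Path 4: A → R ← W ← H → L ← K
  R is a collider here and neither R nor any of its descendants is conditioned on, so the collider stays closed — the path is blocked at R.
Path 5: A → R ← L ← K
  R is a collider here and neither R nor any of its descendants is conditioned on, so the collider stays closed — the path is blocked at R.
Since every path is blocked, d-separation holds.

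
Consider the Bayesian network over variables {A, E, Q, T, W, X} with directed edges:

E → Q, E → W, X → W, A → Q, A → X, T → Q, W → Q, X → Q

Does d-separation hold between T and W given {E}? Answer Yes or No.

Yes

4 paths connect T and W; each must be blocked for d-separation to hold:
Path 1: T → Q ← W
  Q is a collider here and neither Q nor any of its descendants is conditioned on, so the collider stays closed — the path is blocked at Q.
Path 2: T → Q ← A → X → W
  Q is a collider here and neither Q nor any of its descendants is conditioned on, so the collider stays closed — the path is blocked at Q.
Path 3: T → Q ← X → W
  Q is a collider here and neither Q nor any of its descendants is conditioned on, so the collider stays closed — the path is blocked at Q.
Path 4: T → Q ← E → W
  Q is a collider here and neither Q nor any of its descendants is conditioned on, so the collider stays closed — the path is blocked at Q.
Since every path is blocked, d-separation holds.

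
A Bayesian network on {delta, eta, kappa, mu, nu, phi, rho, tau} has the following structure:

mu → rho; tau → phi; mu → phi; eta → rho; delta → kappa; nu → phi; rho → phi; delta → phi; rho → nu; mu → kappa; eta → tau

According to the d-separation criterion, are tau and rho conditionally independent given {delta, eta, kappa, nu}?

5 paths connect tau and rho; each must be blocked for d-separation to hold:
Path 1: tau ← eta → rho
  eta is a fork here and eta is conditioned on, so the path is blocked at eta.
Path 2: tau → phi ← mu → rho
  phi is a collider here and neither phi nor any of its descendants is conditioned on, so the collider stays closed — the path is blocked at phi.
Path 3: tau → phi ← nu ← rho
  phi is a collider here and neither phi nor any of its descendants is conditioned on, so the collider stays closed — the path is blocked at phi.
Path 4: tau → phi ← rho
  phi is a collider here and neither phi nor any of its descendants is conditioned on, so the collider stays closed — the path is blocked at phi.
Path 5: tau → phi ← delta → kappa ← mu → rho
  phi is a collider here and neither phi nor any of its descendants is conditioned on, so the collider stays closed — the path is blocked at phi.
All paths are blocked; tau ⊥ rho | {delta, eta, kappa, nu} holds.

Yes — tau and rho are d-separated given {delta, eta, kappa, nu}.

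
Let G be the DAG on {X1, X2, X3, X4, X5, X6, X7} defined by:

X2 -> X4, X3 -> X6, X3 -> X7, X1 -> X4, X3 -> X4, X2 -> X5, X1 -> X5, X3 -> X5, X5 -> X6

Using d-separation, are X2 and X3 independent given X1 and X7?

Yes

We examine all 6 paths between X2 and X3:
Path 1: X2 → X4 ← X3
  X4 is a collider here and neither X4 nor any of its descendants is conditioned on, so the collider stays closed — the path is blocked at X4.
Path 2: X2 → X4 ← X1 → X5 → X6 ← X3
  X4 is a collider here and neither X4 nor any of its descendants is conditioned on, so the collider stays closed — the path is blocked at X4.
Path 3: X2 → X4 ← X1 → X5 ← X3
  X4 is a collider here and neither X4 nor any of its descendants is conditioned on, so the collider stays closed — the path is blocked at X4.
Path 4: X2 → X5 → X6 ← X3
  X6 is a collider here and neither X6 nor any of its descendants is conditioned on, so the collider stays closed — the path is blocked at X6.
Path 5: X2 → X5 ← X3
  X5 is a collider here and neither X5 nor any of its descendants is conditioned on, so the collider stays closed — the path is blocked at X5.
Path 6: X2 → X5 ← X1 → X4 ← X3
  X5 is a collider here and neither X5 nor any of its descendants is conditioned on, so the collider stays closed — the path is blocked at X5.
Every path is blocked, so X2 and X3 are d-separated given {X1, X7}.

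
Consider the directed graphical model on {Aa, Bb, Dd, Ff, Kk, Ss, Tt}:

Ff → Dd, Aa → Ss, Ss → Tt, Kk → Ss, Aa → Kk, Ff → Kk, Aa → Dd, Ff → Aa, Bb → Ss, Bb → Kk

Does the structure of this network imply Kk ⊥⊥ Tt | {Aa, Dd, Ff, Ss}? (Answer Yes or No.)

Yes

We examine all 5 paths between Kk and Tt:
Path 1: Kk ← Aa → Ss → Tt
  Aa is a fork here and Aa is conditioned on, so the path is blocked at Aa.
Path 2: Kk → Ss → Tt
  Ss is a chain here and Ss is conditioned on, so the path is blocked at Ss.
Path 3: Kk ← Bb → Ss → Tt
  Ss is a chain here and Ss is conditioned on, so the path is blocked at Ss.
Path 4: Kk ← Ff → Aa → Ss → Tt
  Ff is a fork here and Ff is conditioned on, so the path is blocked at Ff.
Path 5: Kk ← Ff → Dd ← Aa → Ss → Tt
  Ff is a fork here and Ff is conditioned on, so the path is blocked at Ff.
Every path is blocked, so Kk and Tt are d-separated given {Aa, Dd, Ff, Ss}.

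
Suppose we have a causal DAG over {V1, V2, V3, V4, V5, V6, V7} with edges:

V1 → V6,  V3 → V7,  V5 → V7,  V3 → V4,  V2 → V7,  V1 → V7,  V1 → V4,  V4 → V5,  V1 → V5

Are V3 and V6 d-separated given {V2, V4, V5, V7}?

6 paths connect V3 and V6; each must be blocked for d-separation to hold:
Path 1: V3 → V4 ← V1 → V6
  V4 is a collider and V4 is conditioned on, which opens it; V1 is a fork and V1 is not conditioned on — no node blocks this path, so it is active.
Path 2: V3 → V4 → V5 ← V1 → V6
  V4 is a chain here and V4 is conditioned on, so the path is blocked at V4.
Path 3: V3 → V4 → V5 → V7 ← V1 → V6
  V4 is a chain here and V4 is conditioned on, so the path is blocked at V4.
Path 4: V3 → V7 ← V1 → V6
  V7 is a collider and V7 is conditioned on, which opens it; V1 is a fork and V1 is not conditioned on — no node blocks this path, so it is active.
Path 5: V3 → V7 ← V5 ← V4 ← V1 → V6
  V5 is a chain here and V5 is conditioned on, so the path is blocked at V5.
Path 6: V3 → V7 ← V5 ← V1 → V6
  V5 is a chain here and V5 is conditioned on, so the path is blocked at V5.
Since the path V3 → V4 ← V1 → V6 is active, V3 and V6 are not d-separated given {V2, V4, V5, V7}.

No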